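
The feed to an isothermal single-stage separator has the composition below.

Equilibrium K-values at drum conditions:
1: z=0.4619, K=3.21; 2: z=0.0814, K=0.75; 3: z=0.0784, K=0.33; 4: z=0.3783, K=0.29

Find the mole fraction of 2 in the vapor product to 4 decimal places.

Rachford–Rice: g(β) = Σ zᵢ(Kᵢ−1)/(1+β(Kᵢ−1)) = 0.
Check two-phase: ΣzᵢKᵢ = 1.6793 > 1 and Σzᵢ/Kᵢ = 1.7945 > 1, so g(0) = 0.6793 > 0 and g(1) = -0.7945 < 0.
Iterate (Newton) starting at β = 0.6:
  β = 0.6000: g = -0.14085, g' = -1.1012 → β = 0.4721
  β = 0.4721: g = -0.00434, g' = -1.0536 → β = 0.4680
Converged at β = 0.4680.
Compositions from xᵢ = zᵢ/(1+β(Kᵢ−1)), yᵢ = Kᵢxᵢ:
  1: x = 0.2271, y = 0.7289
  2: x = 0.0922, y = 0.0691
  3: x = 0.1142, y = 0.0377
  4: x = 0.5665, y = 0.1643

y_2 = 0.0691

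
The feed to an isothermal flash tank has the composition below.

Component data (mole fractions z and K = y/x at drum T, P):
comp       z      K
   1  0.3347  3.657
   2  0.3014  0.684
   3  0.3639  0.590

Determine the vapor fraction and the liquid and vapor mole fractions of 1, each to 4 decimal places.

Rachford–Rice: g(ψ) = Σ zᵢ(Kᵢ−1)/(1+ψ(Kᵢ−1)) = 0.
Feasibility: ΣzᵢKᵢ = 1.6449, Σzᵢ/Kᵢ = 1.1489 — both > 1, two phases present.
Iterate (Newton) starting at ψ = 0.5:
  ψ = 0.5000: g = 0.08113, g' = -0.5750 → ψ = 0.6411
  ψ = 0.6411: g = 0.00712, g' = -0.4832 → ψ = 0.6558
  ψ = 0.6558: g = 0.00005, g' = -0.4765 → ψ = 0.6559
Converged at ψ = 0.6559.
Compositions from xᵢ = zᵢ/(1+ψ(Kᵢ−1)), yᵢ = Kᵢxᵢ:
  1: x = 0.1220, y = 0.4463
  2: x = 0.3802, y = 0.2601
  3: x = 0.4978, y = 0.2937

ψ = 0.6559, x_1 = 0.1220, y_1 = 0.4463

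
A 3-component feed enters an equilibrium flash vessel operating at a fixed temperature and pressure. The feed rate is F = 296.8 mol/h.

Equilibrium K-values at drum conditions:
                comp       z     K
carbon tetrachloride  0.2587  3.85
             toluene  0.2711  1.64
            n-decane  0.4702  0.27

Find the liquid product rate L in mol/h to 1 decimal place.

L = 178.7 mol/h

Let β = V/F and solve Σ zᵢ(Kᵢ−1)/(1+β(Kᵢ−1)) = 0.
Check two-phase: ΣzᵢKᵢ = 1.5676 > 1 and Σzᵢ/Kᵢ = 1.9740 > 1, so g(0) = 0.5676 > 0 and g(1) = -0.9740 < 0.
Newton iteration, β⁰ = 0.39:
  β = 0.3900: g = 0.00817, g' = -1.0321 → β = 0.3979
Converged at β = 0.3979.
Then V = β·F = 0.3979·296.8 = 118.1 mol/h and L = F − V = 178.7 mol/h.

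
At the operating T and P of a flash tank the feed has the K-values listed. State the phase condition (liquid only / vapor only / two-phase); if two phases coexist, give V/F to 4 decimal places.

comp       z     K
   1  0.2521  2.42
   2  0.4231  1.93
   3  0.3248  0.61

vapor only

ΣzᵢKᵢ = 1.6248; Σzᵢ/Kᵢ = 0.8559.
Since Σzᵢ/Kᵢ < 1 the mixture is above its dew point — single vapor phase.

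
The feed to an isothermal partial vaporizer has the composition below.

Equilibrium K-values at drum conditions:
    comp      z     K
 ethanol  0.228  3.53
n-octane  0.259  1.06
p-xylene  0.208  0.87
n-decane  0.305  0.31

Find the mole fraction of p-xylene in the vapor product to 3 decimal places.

y_p-xylene = 0.190

Let ψ = V/F and solve Σ zᵢ(Kᵢ−1)/(1+ψ(Kᵢ−1)) = 0.
Check two-phase: ΣzᵢKᵢ = 1.355 > 1 and Σzᵢ/Kᵢ = 1.532 > 1, so g(0) = 0.355 > 0 and g(1) = -0.532 < 0.
Newton–Raphson from ψ = 0.55:
  ψ = 0.550: g = -0.1120, g' = -0.637 → ψ = 0.374
  ψ = 0.374: g = -0.0006, g' = -0.654 → ψ = 0.373
Converged at ψ = 0.373.
Compositions from xᵢ = zᵢ/(1+ψ(Kᵢ−1)), yᵢ = Kᵢxᵢ:
  ethanol: x = 0.117, y = 0.414
  n-octane: x = 0.253, y = 0.269
  p-xylene: x = 0.219, y = 0.190
  n-decane: x = 0.411, y = 0.127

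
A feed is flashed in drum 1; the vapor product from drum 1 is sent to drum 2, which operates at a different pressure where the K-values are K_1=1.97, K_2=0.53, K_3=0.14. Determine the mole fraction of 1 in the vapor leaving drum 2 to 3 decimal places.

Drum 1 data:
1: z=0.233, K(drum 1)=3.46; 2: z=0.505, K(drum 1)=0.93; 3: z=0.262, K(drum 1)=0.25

y_1 (drum 2) = 0.701

Drum 1:
Let ψ₁ = V/F and solve Σ zᵢ(Kᵢ−1)/(1+ψ₁(Kᵢ−1)) = 0.
Check two-phase: ΣzᵢKᵢ = 1.341 > 1 and Σzᵢ/Kᵢ = 1.658 > 1, so g(0) = 0.341 > 0 and g(1) = -0.658 < 0.
Iterate (Newton) starting at ψ₁ = 0.5:
  ψ₁ = 0.500: g = -0.0940, g' = -0.663 → ψ₁ = 0.358
Converged at ψ₁ = 0.358.
Drum-1 compositions:
  1: x = 0.124, y = 0.429
  2: x = 0.518, y = 0.482
  3: x = 0.358, y = 0.090
Drum-2 feed = drum-1 vapor: z₂ = (0.4288, 0.4817, 0.0895).
Drum 2:
Newton iteration, ψ₂⁰ = 0.57:
  ψ₂ = 0.570: g = -0.1925, g' = -0.621 → ψ₂ = 0.260
  ψ₂ = 0.260: g = -0.0249, g' = -0.505 → ψ₂ = 0.211
Converged at ψ₂ = 0.211.
  1: x = 0.356, y = 0.701
  2: x = 0.535, y = 0.283
  3: x = 0.109, y = 0.015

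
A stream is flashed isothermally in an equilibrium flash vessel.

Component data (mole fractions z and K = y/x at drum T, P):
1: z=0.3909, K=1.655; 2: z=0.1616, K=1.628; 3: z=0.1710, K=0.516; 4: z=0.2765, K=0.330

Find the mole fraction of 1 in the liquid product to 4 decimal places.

Let ψ = V/F and solve Σ zᵢ(Kᵢ−1)/(1+ψ(Kᵢ−1)) = 0.
g(0) = ΣzᵢKᵢ − 1 = 0.0895 and g(1) = 1 − Σzᵢ/Kᵢ = -0.5047, so a root lies in (0, 1).
Newton–Raphson from ψ = 0.69:
  ψ = 0.6900: g = -0.22165, g' = -0.6302 → ψ = 0.3383
  ψ = 0.3383: g = -0.04521, g' = -0.4206 → ψ = 0.2308
  ψ = 0.2308: g = -0.00125, g' = -0.3996 → ψ = 0.2276
Converged at ψ = 0.2276.
Compositions from xᵢ = zᵢ/(1+ψ(Kᵢ−1)), yᵢ = Kᵢxᵢ:
  1: x = 0.3402, y = 0.5630
  2: x = 0.1414, y = 0.2302
  3: x = 0.1922, y = 0.0992
  4: x = 0.3263, y = 0.1077

x_1 = 0.3402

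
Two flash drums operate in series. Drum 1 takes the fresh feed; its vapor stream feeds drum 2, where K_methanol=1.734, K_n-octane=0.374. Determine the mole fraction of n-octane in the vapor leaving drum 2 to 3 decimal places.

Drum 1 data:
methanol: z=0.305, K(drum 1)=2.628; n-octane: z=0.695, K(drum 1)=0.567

Drum 1:
Let ψ₁ = V/F and solve Σ zᵢ(Kᵢ−1)/(1+ψ₁(Kᵢ−1)) = 0.
Check two-phase: ΣzᵢKᵢ = 1.196 > 1 and Σzᵢ/Kᵢ = 1.342 > 1, so g(0) = 0.196 > 0 and g(1) = -0.342 < 0.
Binary case is linear: z₁(K₁−1)(1+ψ₁(K₂−1)) + z₂(K₂−1)(1+ψ₁(K₁−1)) = 0
⇒ ψ₁ = [z₁(K₁−1)+z₂(K₂−1)] / [−(K₁−1)(K₂−1)] = 0.1956/0.7049 = 0.277
Drum-1 compositions:
  methanol: x = 0.210, y = 0.552
  n-octane: x = 0.790, y = 0.448
Drum-2 feed = drum-1 vapor: z₂ = (0.5521, 0.4479).
Drum 2:
Material balance + equilibrium reduce to Σ zᵢ(Kᵢ−1)/(1+ψ₂(Kᵢ−1)) = 0.
Check two-phase: ΣzᵢKᵢ = 1.125 > 1 and Σzᵢ/Kᵢ = 1.516 > 1, so g(0) = 0.125 > 0 and g(1) = -0.516 < 0.
Binary case is linear: z₁(K₁−1)(1+ψ₂(K₂−1)) + z₂(K₂−1)(1+ψ₂(K₁−1)) = 0
⇒ ψ₂ = [z₁(K₁−1)+z₂(K₂−1)] / [−(K₁−1)(K₂−1)] = 0.1249/0.4595 = 0.272
  methanol: x = 0.460, y = 0.798
  n-octane: x = 0.540, y = 0.202

y_n-octane (drum 2) = 0.202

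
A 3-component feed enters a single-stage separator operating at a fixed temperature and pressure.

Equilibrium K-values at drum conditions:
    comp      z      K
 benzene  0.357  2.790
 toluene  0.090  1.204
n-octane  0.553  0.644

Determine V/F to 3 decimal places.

V/F = 0.810

Newton iteration, V/F⁰ = 0.55:
  V/F = 0.550: g = 0.0937, g' = -0.402 → V/F = 0.783
  V/F = 0.783: g = 0.0089, g' = -0.336 → V/F = 0.810
Converged at V/F = 0.810.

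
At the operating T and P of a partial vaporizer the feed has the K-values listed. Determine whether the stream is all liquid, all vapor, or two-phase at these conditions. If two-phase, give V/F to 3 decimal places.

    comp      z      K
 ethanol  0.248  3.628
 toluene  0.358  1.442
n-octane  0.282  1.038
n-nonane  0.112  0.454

ΣzᵢKᵢ = 1.760; Σzᵢ/Kᵢ = 0.835.
Since Σzᵢ/Kᵢ < 1 the mixture is above its dew point — single vapor phase.

all vapor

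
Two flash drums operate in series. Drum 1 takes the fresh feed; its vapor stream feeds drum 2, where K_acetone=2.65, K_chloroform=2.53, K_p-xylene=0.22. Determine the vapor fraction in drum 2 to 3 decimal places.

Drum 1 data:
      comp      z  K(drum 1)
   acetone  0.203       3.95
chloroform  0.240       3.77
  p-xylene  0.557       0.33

Drum 1:
Let ψ₁ = V/F and solve Σ zᵢ(Kᵢ−1)/(1+ψ₁(Kᵢ−1)) = 0.
Check two-phase: ΣzᵢKᵢ = 1.890 > 1 and Σzᵢ/Kᵢ = 1.803 > 1, so g(0) = 0.890 > 0 and g(1) = -0.803 < 0.
Iterate (Newton) starting at ψ₁ = 0.31:
  ψ₁ = 0.310: g = 0.1994, g' = -1.413 → ψ₁ = 0.451
  ψ₁ = 0.451: g = 0.0176, g' = -1.203 → ψ₁ = 0.466
Converged at ψ₁ = 0.466.
Drum-1 compositions:
  acetone: x = 0.086, y = 0.338
  chloroform: x = 0.105, y = 0.395
  p-xylene: x = 0.810, y = 0.267
Drum-2 feed = drum-1 vapor: z₂ = (0.3377, 0.3951, 0.2672).
Drum 2:
Rachford–Rice: g(ψ₂) = Σ zᵢ(Kᵢ−1)/(1+ψ₂(Kᵢ−1)) = 0.
g(0) = ΣzᵢKᵢ − 1 = 0.953 and g(1) = 1 − Σzᵢ/Kᵢ = -0.498, so a root lies in (0, 1).
Newton iteration, ψ₂⁰ = 0.5:
  ψ₂ = 0.500: g = 0.3061, g' = -1.010 → ψ₂ = 0.803
  ψ₂ = 0.803: g = -0.0471, g' = -1.521 → ψ₂ = 0.772
  ψ₂ = 0.772: g = -0.0019, g' = -1.400 → ψ₂ = 0.771
Converged at ψ₂ = 0.771.
  acetone: x = 0.149, y = 0.394
  chloroform: x = 0.181, y = 0.459
  p-xylene: x = 0.670, y = 0.147

V/F (drum 2) = 0.771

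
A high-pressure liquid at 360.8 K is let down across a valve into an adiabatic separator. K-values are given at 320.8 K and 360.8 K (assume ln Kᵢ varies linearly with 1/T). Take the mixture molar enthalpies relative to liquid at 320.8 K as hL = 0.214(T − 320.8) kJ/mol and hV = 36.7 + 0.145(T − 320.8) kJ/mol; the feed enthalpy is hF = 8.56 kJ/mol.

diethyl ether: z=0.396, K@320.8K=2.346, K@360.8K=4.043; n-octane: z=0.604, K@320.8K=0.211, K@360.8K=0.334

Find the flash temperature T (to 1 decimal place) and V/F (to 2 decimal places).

Adiabatic flash: solve Rachford–Rice at each trial T, then check hF = ψ·hV(T) + (1−ψ)·hL(T).
  T = 320.8 K: K = (2.346, 0.211), RR gives ψ = 0.053, H_out = 1.951 kJ/mol
  T = 360.8 K: K = (4.043, 0.334), RR gives ψ = 0.396, H_out = 22.004 kJ/mol
  T = 340.8 K: K = (3.129, 0.269), RR gives ψ = 0.258, H_out = 13.397 kJ/mol
  T = 330.8 K: K = (2.721, 0.239), RR gives ψ = 0.170, H_out = 8.247 kJ/mol
  T = 335.8 K: K = (2.921, 0.254), RR gives ψ = 0.216, H_out = 10.927 kJ/mol
  T = 333.3 K: K = (2.820, 0.246), RR gives ψ = 0.194, H_out = 9.617 kJ/mol
  T = 332.1 K: K = (2.773, 0.243), RR gives ψ = 0.182, H_out = 8.967 kJ/mol
Linear interpolation between T = 330.8 (H_out = 8.247) and T = 332.1 (H_out = 8.967) on hF = 8.56 gives T ≈ 331.4 K, at which ψ = 0.18.

T = 331.4 K, V/F = 0.18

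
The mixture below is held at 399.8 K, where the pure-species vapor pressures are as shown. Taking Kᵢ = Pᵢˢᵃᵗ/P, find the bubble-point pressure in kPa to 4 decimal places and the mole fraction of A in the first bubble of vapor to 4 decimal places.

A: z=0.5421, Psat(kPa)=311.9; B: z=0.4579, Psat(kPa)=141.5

At the bubble point ψ → 0, so ΣzᵢKᵢ = 1 with Kᵢ = Pᵢˢᵃᵗ/P ⇒ P = ΣzᵢPᵢˢᵃᵗ.
P = 0.5421·311.9 + 0.4579·141.5 = 233.8738 kPa
yᵢ = zᵢPᵢˢᵃᵗ/P ⇒ y_A = 0.5421·311.9/233.8738 = 0.7230

Pbub = 233.8738 kPa, y_A = 0.7230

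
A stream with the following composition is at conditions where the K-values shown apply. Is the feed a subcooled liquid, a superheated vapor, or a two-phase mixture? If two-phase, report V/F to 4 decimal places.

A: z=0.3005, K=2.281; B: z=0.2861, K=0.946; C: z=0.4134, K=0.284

ΣzᵢKᵢ = 1.0735; Σzᵢ/Kᵢ = 1.8898.
Both exceed 1, so a two-phase solution exists.
Rachford–Rice: g(ψ) = Σ zᵢ(Kᵢ−1)/(1+ψ(Kᵢ−1)) = 0.
Newton iteration, ψ⁰ = 0.5:
  ψ = 0.5000: g = -0.24228, g' = -0.6983 → ψ = 0.1530
  ψ = 0.1530: g = -0.02616, g' = -0.6129 → ψ = 0.1104
  ψ = 0.1104: g = 0.00033, g' = -0.6292 → ψ = 0.1109
Converged at ψ = 0.1109.

two-phase, V/F = 0.1109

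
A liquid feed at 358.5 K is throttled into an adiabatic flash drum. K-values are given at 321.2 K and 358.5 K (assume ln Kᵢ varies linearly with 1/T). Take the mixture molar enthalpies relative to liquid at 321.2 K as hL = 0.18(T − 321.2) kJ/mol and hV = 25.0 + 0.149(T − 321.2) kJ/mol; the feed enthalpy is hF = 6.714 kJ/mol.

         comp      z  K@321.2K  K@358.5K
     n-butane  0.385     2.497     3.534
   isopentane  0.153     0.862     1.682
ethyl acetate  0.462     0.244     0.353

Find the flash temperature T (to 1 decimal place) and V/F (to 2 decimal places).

T = 324.3 K, V/F = 0.25

Adiabatic flash: solve Rachford–Rice at each trial T, then check hF = ψ·hV(T) + (1−ψ)·hL(T).
  T = 321.2 K: K = (2.497, 0.862, 0.244), RR gives ψ = 0.212, H_out = 5.295 kJ/mol
  T = 358.5 K: K = (3.534, 1.682, 0.353), RR gives ψ = 0.571, H_out = 20.323 kJ/mol
  T = 339.9 K: K = (3.000, 1.227, 0.297), RR gives ψ = 0.408, H_out = 13.334 kJ/mol
  T = 330.5 K: K = (2.743, 1.033, 0.270), RR gives ψ = 0.315, H_out = 9.456 kJ/mol
  T = 325.9 K: K = (2.620, 0.946, 0.257), RR gives ψ = 0.265, H_out = 7.444 kJ/mol
  T = 323.5 K: K = (2.557, 0.902, 0.250), RR gives ψ = 0.238, H_out = 6.359 kJ/mol
Linear interpolation between T = 323.5 (H_out = 6.359) and T = 325.9 (H_out = 7.444) on hF = 6.714 gives T ≈ 324.3 K, at which ψ = 0.25.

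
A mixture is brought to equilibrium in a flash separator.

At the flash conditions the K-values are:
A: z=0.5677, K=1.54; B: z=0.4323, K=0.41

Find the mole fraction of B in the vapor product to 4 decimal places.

y_B = 0.1959

Material balance + equilibrium reduce to Σ zᵢ(Kᵢ−1)/(1+β(Kᵢ−1)) = 0.
Feasibility: ΣzᵢKᵢ = 1.0515, Σzᵢ/Kᵢ = 1.4230 — both > 1, two phases present.
Binary case is linear: z₁(K₁−1)(1+β(K₂−1)) + z₂(K₂−1)(1+β(K₁−1)) = 0
⇒ β = [z₁(K₁−1)+z₂(K₂−1)] / [−(K₁−1)(K₂−1)] = 0.05150/0.31860 = 0.1616
Compositions from xᵢ = zᵢ/(1+β(Kᵢ−1)), yᵢ = Kᵢxᵢ:
  A: x = 0.5221, y = 0.8041
  B: x = 0.4779, y = 0.1959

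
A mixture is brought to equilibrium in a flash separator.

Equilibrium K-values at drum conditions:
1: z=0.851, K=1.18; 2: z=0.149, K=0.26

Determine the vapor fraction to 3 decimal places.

ψ = 0.322

Rachford–Rice: g(ψ) = Σ zᵢ(Kᵢ−1)/(1+ψ(Kᵢ−1)) = 0.
Check two-phase: ΣzᵢKᵢ = 1.043 > 1 and Σzᵢ/Kᵢ = 1.294 > 1, so g(0) = 0.043 > 0 and g(1) = -0.294 < 0.
Binary case is linear: z₁(K₁−1)(1+ψ(K₂−1)) + z₂(K₂−1)(1+ψ(K₁−1)) = 0
⇒ ψ = [z₁(K₁−1)+z₂(K₂−1)] / [−(K₁−1)(K₂−1)] = 0.0429/0.1332 = 0.322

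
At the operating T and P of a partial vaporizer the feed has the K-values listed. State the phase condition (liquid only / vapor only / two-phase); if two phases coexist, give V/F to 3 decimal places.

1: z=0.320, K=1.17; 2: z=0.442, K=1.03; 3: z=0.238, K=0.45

liquid only

ΣzᵢKᵢ = 0.937; Σzᵢ/Kᵢ = 1.232.
Since ΣzᵢKᵢ < 1 the mixture is below its bubble point — single liquid phase.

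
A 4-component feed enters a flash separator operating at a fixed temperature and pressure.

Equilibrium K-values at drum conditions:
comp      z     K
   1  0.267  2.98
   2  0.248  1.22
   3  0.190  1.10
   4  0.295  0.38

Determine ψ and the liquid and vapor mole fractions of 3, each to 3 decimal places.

ψ = 0.632, x_3 = 0.179, y_3 = 0.197

Newton iteration, ψ⁰ = 0.36:
  ψ = 0.360: g = 0.1421, g' = -0.557 → ψ = 0.615
  ψ = 0.615: g = 0.0086, g' = -0.520 → ψ = 0.632
Converged at ψ = 0.632.
Compositions from xᵢ = zᵢ/(1+ψ(Kᵢ−1)), yᵢ = Kᵢxᵢ:
  1: x = 0.119, y = 0.354
  2: x = 0.218, y = 0.266
  3: x = 0.179, y = 0.197
  4: x = 0.485, y = 0.184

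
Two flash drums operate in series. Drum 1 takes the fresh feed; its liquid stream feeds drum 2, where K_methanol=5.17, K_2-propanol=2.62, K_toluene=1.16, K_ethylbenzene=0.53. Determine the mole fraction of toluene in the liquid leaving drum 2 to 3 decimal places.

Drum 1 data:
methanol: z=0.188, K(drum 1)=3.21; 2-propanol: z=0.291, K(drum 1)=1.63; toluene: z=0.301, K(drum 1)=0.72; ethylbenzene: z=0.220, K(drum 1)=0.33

Drum 1:
Rachford–Rice: g(ψ₁) = Σ zᵢ(Kᵢ−1)/(1+ψ₁(Kᵢ−1)) = 0.
g(0) = ΣzᵢKᵢ − 1 = 0.367 and g(1) = 1 − Σzᵢ/Kᵢ = -0.322, so a root lies in (0, 1).
Newton–Raphson from ψ₁ = 0.52:
  ψ₁ = 0.520: g = 0.0066, g' = -0.529 → ψ₁ = 0.532
Converged at ψ₁ = 0.532.
Drum-1 compositions:
  methanol: x = 0.086, y = 0.277
  2-propanol: x = 0.218, y = 0.355
  toluene: x = 0.354, y = 0.255
  ethylbenzene: x = 0.342, y = 0.113
Drum-2 feed = drum-1 liquid: z₂ = (0.0864, 0.2179, 0.3537, 0.3420).
Drum 2:
Iterate (Newton) starting at ψ₂ = 0.5:
  ψ₂ = 0.500: g = 0.1541, g' = -0.469 → ψ₂ = 0.828
  ψ₂ = 0.828: g = 0.0184, g' = -0.390 → ψ₂ = 0.876
  ψ₂ = 0.876: g = -0.0001, g' = -0.392 → ψ₂ = 0.875
Converged at ψ₂ = 0.875.
  methanol: x = 0.019, y = 0.096
  2-propanol: x = 0.090, y = 0.236
  toluene: x = 0.310, y = 0.360
  ethylbenzene: x = 0.581, y = 0.308

x_toluene (drum 2) = 0.310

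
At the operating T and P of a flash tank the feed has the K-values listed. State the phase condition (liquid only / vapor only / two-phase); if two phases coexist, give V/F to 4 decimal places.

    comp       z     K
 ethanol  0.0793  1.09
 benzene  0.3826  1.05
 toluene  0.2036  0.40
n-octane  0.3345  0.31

ΣzᵢKᵢ = 0.6733; Σzᵢ/Kᵢ = 2.0252.
Since ΣzᵢKᵢ < 1 the mixture is below its bubble point — single liquid phase.

liquid only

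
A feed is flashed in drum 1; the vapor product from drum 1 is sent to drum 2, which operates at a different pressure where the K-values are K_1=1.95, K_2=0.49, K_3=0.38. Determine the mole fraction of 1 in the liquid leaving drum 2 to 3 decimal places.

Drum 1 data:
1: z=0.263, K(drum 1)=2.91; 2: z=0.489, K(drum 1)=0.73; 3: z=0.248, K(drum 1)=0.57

Drum 1:
Newton–Raphson from ψ₁ = 0.5:
  ψ₁ = 0.500: g = -0.0315, g' = -0.373 → ψ₁ = 0.415
  ψ₁ = 0.415: g = 0.0015, g' = -0.411 → ψ₁ = 0.419
Converged at ψ₁ = 0.419.
Drum-1 compositions:
  1: x = 0.146, y = 0.425
  2: x = 0.551, y = 0.403
  3: x = 0.303, y = 0.172
Drum-2 feed = drum-1 vapor: z₂ = (0.4250, 0.4025, 0.1724).
Drum 2:
Material balance + equilibrium reduce to Σ zᵢ(Kᵢ−1)/(1+ψ₂(Kᵢ−1)) = 0.
g(0) = ΣzᵢKᵢ − 1 = 0.092 and g(1) = 1 − Σzᵢ/Kᵢ = -0.493, so a root lies in (0, 1).
Newton iteration, ψ₂⁰ = 0.5:
  ψ₂ = 0.500: g = -0.1568, g' = -0.504 → ψ₂ = 0.189
  ψ₂ = 0.189: g = -0.0060, g' = -0.489 → ψ₂ = 0.177
Converged at ψ₂ = 0.177.
  1: x = 0.364, y = 0.710
  2: x = 0.442, y = 0.217
  3: x = 0.194, y = 0.074

x_1 (drum 2) = 0.364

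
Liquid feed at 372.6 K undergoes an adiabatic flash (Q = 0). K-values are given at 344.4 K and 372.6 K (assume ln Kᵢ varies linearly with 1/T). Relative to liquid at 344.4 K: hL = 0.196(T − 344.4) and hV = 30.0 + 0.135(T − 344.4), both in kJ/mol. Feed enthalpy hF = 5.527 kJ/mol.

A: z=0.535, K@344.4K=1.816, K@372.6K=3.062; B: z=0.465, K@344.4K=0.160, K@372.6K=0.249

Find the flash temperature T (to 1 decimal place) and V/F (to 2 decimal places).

T = 348.2 K, V/F = 0.16

Adiabatic flash: solve Rachford–Rice at each trial T, then check hF = ψ·hV(T) + (1−ψ)·hL(T).
  T = 344.4 K: K = (1.816, 0.160), RR gives ψ = 0.067, H_out = 2.012 kJ/mol
  T = 372.6 K: K = (3.062, 0.249), RR gives ψ = 0.487, H_out = 19.296 kJ/mol
  T = 358.5 K: K = (2.382, 0.201), RR gives ψ = 0.334, H_out = 12.482 kJ/mol
  T = 351.4 K: K = (2.084, 0.180), RR gives ψ = 0.223, H_out = 7.971 kJ/mol
  T = 347.9 K: K = (1.947, 0.170), RR gives ψ = 0.153, H_out = 5.246 kJ/mol
  T = 349.6 K: K = (2.012, 0.175), RR gives ψ = 0.189, H_out = 6.623 kJ/mol
Linear interpolation between T = 347.9 (H_out = 5.246) and T = 349.6 (H_out = 6.623) on hF = 5.527 gives T ≈ 348.2 K, at which ψ = 0.16.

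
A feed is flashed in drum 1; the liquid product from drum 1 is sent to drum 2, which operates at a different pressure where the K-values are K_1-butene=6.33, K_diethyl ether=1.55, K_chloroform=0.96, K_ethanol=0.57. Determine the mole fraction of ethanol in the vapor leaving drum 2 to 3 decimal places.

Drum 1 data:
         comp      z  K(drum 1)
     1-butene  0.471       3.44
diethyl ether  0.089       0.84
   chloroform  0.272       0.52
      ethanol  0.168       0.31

Drum 1:
Rachford–Rice: g(ψ₁) = Σ zᵢ(Kᵢ−1)/(1+ψ₁(Kᵢ−1)) = 0.
g(0) = ΣzᵢKᵢ − 1 = 0.889 and g(1) = 1 − Σzᵢ/Kᵢ = -0.308, so a root lies in (0, 1).
Newton iteration, ψ₁⁰ = 0.5:
  ψ₁ = 0.500: g = 0.1534, g' = -0.867 → ψ₁ = 0.677
  ψ₁ = 0.677: g = 0.0064, g' = -0.821 → ψ₁ = 0.685
Converged at ψ₁ = 0.685.
Drum-1 compositions:
  1-butene: x = 0.176, y = 0.607
  diethyl ether: x = 0.100, y = 0.084
  chloroform: x = 0.405, y = 0.211
  ethanol: x = 0.319, y = 0.099
Drum-2 feed = drum-1 liquid: z₂ = (0.1763, 0.1000, 0.4052, 0.3185).
Drum 2:
Material balance + equilibrium reduce to Σ zᵢ(Kᵢ−1)/(1+ψ₂(Kᵢ−1)) = 0.
g(0) = ΣzᵢKᵢ − 1 = 0.842 and g(1) = 1 − Σzᵢ/Kᵢ = -0.073, so a root lies in (0, 1).
Newton iteration, ψ₂⁰ = 0.63:
  ψ₂ = 0.630: g = 0.0520, g' = -0.392 → ψ₂ = 0.763
  ψ₂ = 0.763: g = 0.0038, g' = -0.341 → ψ₂ = 0.774
Converged at ψ₂ = 0.774.
  1-butene: x = 0.034, y = 0.218
  diethyl ether: x = 0.070, y = 0.109
  chloroform: x = 0.418, y = 0.401
  ethanol: x = 0.477, y = 0.272

y_ethanol (drum 2) = 0.272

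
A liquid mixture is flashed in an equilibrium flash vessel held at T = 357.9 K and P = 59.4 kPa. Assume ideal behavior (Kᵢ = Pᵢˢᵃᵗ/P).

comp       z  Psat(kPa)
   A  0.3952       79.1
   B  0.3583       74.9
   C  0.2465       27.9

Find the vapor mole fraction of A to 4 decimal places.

Raoult's law: Kᵢ = Pᵢˢᵃᵗ/P = Pᵢˢᵃᵗ/59.4.
  K_A = 79.1/59.4 = 1.331650, K_B = 74.9/59.4 = 1.260943, K_C = 27.9/59.4 = 0.469697
Newton iteration, β⁰ = 0.5:
  β = 0.5000: g = 0.01724, g' = -0.1794 → β = 0.5961
  β = 0.5961: g = -0.00080, g' = -0.1968 → β = 0.5920
Converged at β = 0.5920.
Compositions from xᵢ = zᵢ/(1+β(Kᵢ−1)), yᵢ = Kᵢxᵢ:
  A: x = 0.3303, y = 0.4399
  B: x = 0.3104, y = 0.3913
  C: x = 0.3593, y = 0.1688

y_A = 0.4399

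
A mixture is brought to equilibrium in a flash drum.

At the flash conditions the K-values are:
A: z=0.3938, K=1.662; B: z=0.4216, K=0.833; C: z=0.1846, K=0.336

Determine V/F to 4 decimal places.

Newton iteration, V/F⁰ = 0.45:
  V/F = 0.4500: g = -0.05008, g' = -0.2817 → V/F = 0.2723
  V/F = 0.2723: g = -0.00250, g' = -0.2581 → V/F = 0.2626
Converged at V/F = 0.2626.

V/F = 0.2626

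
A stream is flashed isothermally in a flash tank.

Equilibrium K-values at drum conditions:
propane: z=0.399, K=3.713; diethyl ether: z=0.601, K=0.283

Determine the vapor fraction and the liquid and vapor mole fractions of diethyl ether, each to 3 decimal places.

Material balance + equilibrium reduce to Σ zᵢ(Kᵢ−1)/(1+ψ(Kᵢ−1)) = 0.
Check two-phase: ΣzᵢKᵢ = 1.652 > 1 and Σzᵢ/Kᵢ = 2.231 > 1, so g(0) = 0.652 > 0 and g(1) = -1.231 < 0.
Binary case is linear: z₁(K₁−1)(1+ψ(K₂−1)) + z₂(K₂−1)(1+ψ(K₁−1)) = 0
⇒ ψ = [z₁(K₁−1)+z₂(K₂−1)] / [−(K₁−1)(K₂−1)] = 0.6516/1.9452 = 0.335
Compositions from xᵢ = zᵢ/(1+ψ(Kᵢ−1)), yᵢ = Kᵢxᵢ:
  propane: x = 0.209, y = 0.776
  diethyl ether: x = 0.791, y = 0.224

ψ = 0.335, x_diethyl ether = 0.791, y_diethyl ether = 0.224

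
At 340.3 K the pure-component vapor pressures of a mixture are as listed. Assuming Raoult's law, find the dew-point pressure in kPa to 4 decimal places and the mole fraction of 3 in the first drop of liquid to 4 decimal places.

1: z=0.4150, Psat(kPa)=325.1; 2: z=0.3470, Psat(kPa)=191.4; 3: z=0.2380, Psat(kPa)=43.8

At the dew point ψ → 1, so Σzᵢ/Kᵢ = 1 with Kᵢ = Pᵢˢᵃᵗ/P ⇒ 1/P = Σzᵢ/Pᵢˢᵃᵗ.
1/P = 0.4150/325.1 + 0.3470/191.4 + 0.2380/43.8 = 0.0085233 ⇒ P = 117.3258 kPa
xᵢ = zᵢP/Pᵢˢᵃᵗ ⇒ x_3 = 0.2380·117.3258/43.8 = 0.6375

Pdew = 117.3258 kPa, x_3 = 0.6375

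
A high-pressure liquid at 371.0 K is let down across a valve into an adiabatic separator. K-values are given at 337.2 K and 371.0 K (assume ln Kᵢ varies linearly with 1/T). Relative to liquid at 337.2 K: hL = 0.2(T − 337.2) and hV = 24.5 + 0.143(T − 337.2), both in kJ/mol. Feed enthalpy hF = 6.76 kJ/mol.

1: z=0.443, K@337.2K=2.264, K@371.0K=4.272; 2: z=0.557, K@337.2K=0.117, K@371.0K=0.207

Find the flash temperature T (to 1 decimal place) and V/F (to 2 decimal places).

T = 347.1 K, V/F = 0.20

Adiabatic flash: solve Rachford–Rice at each trial T, then check hF = ψ·hV(T) + (1−ψ)·hL(T).
  T = 337.2 K: K = (2.264, 0.117), RR gives ψ = 0.061, H_out = 1.495 kJ/mol
  T = 371.0 K: K = (4.272, 0.207), RR gives ψ = 0.388, H_out = 15.528 kJ/mol
  T = 354.1 K: K = (3.157, 0.158), RR gives ψ = 0.268, H_out = 9.683 kJ/mol
  T = 345.6 K: K = (2.682, 0.136), RR gives ψ = 0.182, H_out = 6.045 kJ/mol
  T = 349.9 K: K = (2.916, 0.147), RR gives ψ = 0.228, H_out = 7.973 kJ/mol
  T = 347.8 K: K = (2.800, 0.142), RR gives ψ = 0.207, H_out = 7.057 kJ/mol
  T = 346.7 K: K = (2.740, 0.139), RR gives ψ = 0.194, H_out = 6.558 kJ/mol
Linear interpolation between T = 346.7 (H_out = 6.558) and T = 347.8 (H_out = 7.057) on hF = 6.76 gives T ≈ 347.1 K, at which ψ = 0.20.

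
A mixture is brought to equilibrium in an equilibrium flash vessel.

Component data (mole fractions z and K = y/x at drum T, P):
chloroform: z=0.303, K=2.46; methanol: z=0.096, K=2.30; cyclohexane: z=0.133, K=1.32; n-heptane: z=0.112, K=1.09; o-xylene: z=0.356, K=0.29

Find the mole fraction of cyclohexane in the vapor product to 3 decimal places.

Material balance + equilibrium reduce to Σ zᵢ(Kᵢ−1)/(1+ψ(Kᵢ−1)) = 0.
Feasibility: ΣzᵢKᵢ = 1.367, Σzᵢ/Kᵢ = 1.596 — both > 1, two phases present.
Newton–Raphson from ψ = 0.5:
  ψ = 0.500: g = -0.0142, g' = -0.718 → ψ = 0.480
Converged at ψ = 0.480.
Compositions from xᵢ = zᵢ/(1+ψ(Kᵢ−1)), yᵢ = Kᵢxᵢ:
  chloroform: x = 0.178, y = 0.438
  methanol: x = 0.059, y = 0.136
  cyclohexane: x = 0.115, y = 0.152
  n-heptane: x = 0.107, y = 0.117
  o-xylene: x = 0.540, y = 0.157

y_cyclohexane = 0.152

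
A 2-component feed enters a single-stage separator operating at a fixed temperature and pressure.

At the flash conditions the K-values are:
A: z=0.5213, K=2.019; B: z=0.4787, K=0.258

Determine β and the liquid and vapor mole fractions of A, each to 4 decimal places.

Let β = V/F and solve Σ zᵢ(Kᵢ−1)/(1+β(Kᵢ−1)) = 0.
Check two-phase: ΣzᵢKᵢ = 1.1760 > 1 and Σzᵢ/Kᵢ = 2.1136 > 1, so g(0) = 0.1760 > 0 and g(1) = -1.1136 < 0.
Binary case is linear: z₁(K₁−1)(1+β(K₂−1)) + z₂(K₂−1)(1+β(K₁−1)) = 0
⇒ β = [z₁(K₁−1)+z₂(K₂−1)] / [−(K₁−1)(K₂−1)] = 0.17601/0.75610 = 0.2328
Compositions from xᵢ = zᵢ/(1+β(Kᵢ−1)), yᵢ = Kᵢxᵢ:
  A: x = 0.4214, y = 0.8507
  B: x = 0.5786, y = 0.1493

β = 0.2328, x_A = 0.4214, y_A = 0.8507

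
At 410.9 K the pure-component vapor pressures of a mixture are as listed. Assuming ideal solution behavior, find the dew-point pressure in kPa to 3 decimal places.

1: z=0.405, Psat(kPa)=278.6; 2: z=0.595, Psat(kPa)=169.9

Pdew = 201.786 kPa

At the dew point ψ → 1, so Σzᵢ/Kᵢ = 1 with Kᵢ = Pᵢˢᵃᵗ/P ⇒ 1/P = Σzᵢ/Pᵢˢᵃᵗ.
1/P = 0.405/278.6 + 0.595/169.9 = 0.004956 ⇒ P = 201.786 kPa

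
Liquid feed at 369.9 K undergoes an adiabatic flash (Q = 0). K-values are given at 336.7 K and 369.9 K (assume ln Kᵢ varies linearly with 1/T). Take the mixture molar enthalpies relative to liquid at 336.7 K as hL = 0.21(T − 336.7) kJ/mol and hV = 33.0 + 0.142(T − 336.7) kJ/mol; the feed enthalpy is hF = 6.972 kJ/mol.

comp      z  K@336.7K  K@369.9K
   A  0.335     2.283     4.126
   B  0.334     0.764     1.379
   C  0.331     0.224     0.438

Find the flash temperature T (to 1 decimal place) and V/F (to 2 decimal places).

Adiabatic flash: solve Rachford–Rice at each trial T, then check hF = ψ·hV(T) + (1−ψ)·hL(T).
  T = 336.7 K: K = (2.283, 0.764, 0.224), RR gives ψ = 0.132, H_out = 4.357 kJ/mol
  T = 369.9 K: K = (4.126, 1.379, 0.438), RR gives ψ = 0.889, H_out = 34.304 kJ/mol
  T = 353.3 K: K = (3.112, 1.041, 0.318), RR gives ψ = 0.521, H_out = 20.100 kJ/mol
  T = 345.0 K: K = (2.675, 0.895, 0.268), RR gives ψ = 0.338, H_out = 12.712 kJ/mol
  T = 340.9 K: K = (2.476, 0.829, 0.246), RR gives ψ = 0.241, H_out = 8.758 kJ/mol
  T = 338.8 K: K = (2.378, 0.796, 0.235), RR gives ψ = 0.188, H_out = 6.611 kJ/mol
  T = 339.9 K: K = (2.429, 0.813, 0.240), RR gives ψ = 0.216, H_out = 7.747 kJ/mol
Linear interpolation between T = 338.8 (H_out = 6.611) and T = 339.9 (H_out = 7.747) on hF = 6.972 gives T ≈ 339.1 K, at which ψ = 0.20.

T = 339.1 K, V/F = 0.20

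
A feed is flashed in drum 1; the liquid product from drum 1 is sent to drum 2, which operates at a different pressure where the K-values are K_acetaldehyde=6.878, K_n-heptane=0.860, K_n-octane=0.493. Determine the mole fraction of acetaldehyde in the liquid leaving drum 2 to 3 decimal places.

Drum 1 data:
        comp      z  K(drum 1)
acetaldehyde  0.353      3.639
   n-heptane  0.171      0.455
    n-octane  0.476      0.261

Drum 1:
Iterate (Newton) starting at ψ₁ = 0.5:
  ψ₁ = 0.500: g = -0.2844, g' = -1.207 → ψ₁ = 0.264
  ψ₁ = 0.264: g = 0.0027, g' = -1.324 → ψ₁ = 0.266
Converged at ψ₁ = 0.266.
Drum-1 compositions:
  acetaldehyde: x = 0.207, y = 0.754
  n-heptane: x = 0.200, y = 0.091
  n-octane: x = 0.593, y = 0.155
Drum-2 feed = drum-1 liquid: z₂ = (0.2073, 0.2000, 0.5927).
Drum 2:
Rachford–Rice: g(ψ₂) = Σ zᵢ(Kᵢ−1)/(1+ψ₂(Kᵢ−1)) = 0.
Feasibility: ΣzᵢKᵢ = 1.890, Σzᵢ/Kᵢ = 1.465 — both > 1, two phases present.
Newton iteration, ψ₂⁰ = 0.69:
  ψ₂ = 0.690: g = -0.2522, g' = -0.645 → ψ₂ = 0.299
  ψ₂ = 0.299: g = 0.0581, g' = -1.157 → ψ₂ = 0.350
  ψ₂ = 0.350: g = 0.0042, g' = -0.997 → ψ₂ = 0.354
Converged at ψ₂ = 0.354.
  acetaldehyde: x = 0.067, y = 0.463
  n-heptane: x = 0.210, y = 0.181
  n-octane: x = 0.722, y = 0.356

x_acetaldehyde (drum 2) = 0.067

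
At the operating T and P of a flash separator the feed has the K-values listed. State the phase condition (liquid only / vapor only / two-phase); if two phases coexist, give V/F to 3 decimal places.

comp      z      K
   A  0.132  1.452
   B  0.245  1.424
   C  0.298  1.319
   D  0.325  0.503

two-phase, V/F = 0.507

ΣzᵢKᵢ = 1.097; Σzᵢ/Kᵢ = 1.135.
Both exceed 1, so a two-phase solution exists.
Material balance + equilibrium reduce to Σ zᵢ(Kᵢ−1)/(1+ψ(Kᵢ−1)) = 0.
Newton–Raphson from ψ = 0.54:
  ψ = 0.540: g = -0.0072, g' = -0.219 → ψ = 0.507
Converged at ψ = 0.507.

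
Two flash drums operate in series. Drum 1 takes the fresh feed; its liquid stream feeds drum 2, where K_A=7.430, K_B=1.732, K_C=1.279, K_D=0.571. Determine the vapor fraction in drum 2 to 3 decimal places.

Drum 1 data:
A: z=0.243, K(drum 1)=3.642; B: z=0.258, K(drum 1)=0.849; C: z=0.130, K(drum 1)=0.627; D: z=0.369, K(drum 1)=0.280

V/F (drum 2) = 0.875

Drum 1:
Rachford–Rice: g(ψ₁) = Σ zᵢ(Kᵢ−1)/(1+ψ₁(Kᵢ−1)) = 0.
g(0) = ΣzᵢKᵢ − 1 = 0.289 and g(1) = 1 − Σzᵢ/Kᵢ = -0.896, so a root lies in (0, 1).
Newton iteration, ψ₁⁰ = 0.5:
  ψ₁ = 0.500: g = -0.2403, g' = -0.816 → ψ₁ = 0.206
  ψ₁ = 0.206: g = 0.0115, g' = -1.003 → ψ₁ = 0.217
Converged at ψ₁ = 0.217.
Drum-1 compositions:
  A: x = 0.154, y = 0.562
  B: x = 0.267, y = 0.226
  C: x = 0.141, y = 0.089
  D: x = 0.437, y = 0.122
Drum-2 feed = drum-1 liquid: z₂ = (0.1544, 0.2667, 0.1415, 0.4374).
Drum 2:
Let ψ₂ = V/F and solve Σ zᵢ(Kᵢ−1)/(1+ψ₂(Kᵢ−1)) = 0.
Feasibility: ΣzᵢKᵢ = 2.040, Σzᵢ/Kᵢ = 1.051 — both > 1, two phases present.
Newton iteration, ψ₂⁰ = 0.5:
  ψ₂ = 0.500: g = 0.1743, g' = -0.575 → ψ₂ = 0.803
  ψ₂ = 0.803: g = 0.0300, g' = -0.419 → ψ₂ = 0.875
Converged at ψ₂ = 0.875.
  A: x = 0.023, y = 0.173
  B: x = 0.163, y = 0.282
  C: x = 0.114, y = 0.145
  D: x = 0.700, y = 0.400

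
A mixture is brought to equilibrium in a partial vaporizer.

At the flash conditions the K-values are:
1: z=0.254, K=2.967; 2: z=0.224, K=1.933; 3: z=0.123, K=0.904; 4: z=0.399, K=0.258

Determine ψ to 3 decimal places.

Newton iteration, ψ⁰ = 0.57:
  ψ = 0.570: g = -0.1536, g' = -0.962 → ψ = 0.410
  ψ = 0.410: g = -0.0104, g' = -0.858 → ψ = 0.398
Converged at ψ = 0.398.

ψ = 0.398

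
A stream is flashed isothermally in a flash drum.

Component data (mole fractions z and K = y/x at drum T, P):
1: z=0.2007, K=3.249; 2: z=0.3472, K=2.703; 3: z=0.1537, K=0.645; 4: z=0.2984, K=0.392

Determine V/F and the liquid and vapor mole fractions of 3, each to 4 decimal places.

V/F = 0.7764, x_3 = 0.2122, y_3 = 0.1369

Material balance + equilibrium reduce to Σ zᵢ(Kᵢ−1)/(1+V/F(Kᵢ−1)) = 0.
Check two-phase: ΣzᵢKᵢ = 1.8067 > 1 and Σzᵢ/Kᵢ = 1.1897 > 1, so g(0) = 0.8067 > 0 and g(1) = -0.1897 < 0.
Newton iteration, V/F⁰ = 0.45:
  V/F = 0.4500: g = 0.24438, g' = -0.8100 → V/F = 0.7517
  V/F = 0.7517: g = 0.01850, g' = -0.7441 → V/F = 0.7766
  V/F = 0.7766: g = -0.00012, g' = -0.7541 → V/F = 0.7764
Converged at V/F = 0.7764.
Compositions from xᵢ = zᵢ/(1+V/F(Kᵢ−1)), yᵢ = Kᵢxᵢ:
  1: x = 0.0731, y = 0.2374
  2: x = 0.1495, y = 0.4041
  3: x = 0.2122, y = 0.1369
  4: x = 0.5652, y = 0.2216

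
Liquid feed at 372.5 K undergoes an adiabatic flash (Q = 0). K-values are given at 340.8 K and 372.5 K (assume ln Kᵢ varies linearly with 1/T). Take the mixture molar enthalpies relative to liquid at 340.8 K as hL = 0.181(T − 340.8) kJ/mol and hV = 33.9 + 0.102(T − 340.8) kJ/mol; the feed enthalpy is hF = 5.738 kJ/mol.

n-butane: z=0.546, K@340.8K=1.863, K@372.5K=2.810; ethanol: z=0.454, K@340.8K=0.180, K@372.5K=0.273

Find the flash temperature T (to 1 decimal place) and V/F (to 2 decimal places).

T = 342.1 K, V/F = 0.16

Adiabatic flash: solve Rachford–Rice at each trial T, then check hF = ψ·hV(T) + (1−ψ)·hL(T).
  T = 340.8 K: K = (1.863, 0.180), RR gives ψ = 0.140, H_out = 4.739 kJ/mol
  T = 372.5 K: K = (2.810, 0.273), RR gives ψ = 0.500, H_out = 21.442 kJ/mol
  T = 356.6 K: K = (2.308, 0.224), RR gives ψ = 0.356, H_out = 14.484 kJ/mol
  T = 348.7 K: K = (2.078, 0.201), RR gives ψ = 0.262, H_out = 10.163 kJ/mol
  T = 344.8 K: K = (1.970, 0.191), RR gives ψ = 0.207, H_out = 7.664 kJ/mol
  T = 342.8 K: K = (1.916, 0.185), RR gives ψ = 0.175, H_out = 6.254 kJ/mol
Linear interpolation between T = 340.8 (H_out = 4.739) and T = 342.8 (H_out = 6.254) on hF = 5.738 gives T ≈ 342.1 K, at which ψ = 0.16.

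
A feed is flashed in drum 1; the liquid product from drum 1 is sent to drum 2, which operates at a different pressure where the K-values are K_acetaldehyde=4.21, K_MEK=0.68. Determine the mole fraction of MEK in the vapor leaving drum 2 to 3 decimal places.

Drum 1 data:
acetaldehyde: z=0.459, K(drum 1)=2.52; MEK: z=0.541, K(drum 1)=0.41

y_MEK (drum 2) = 0.618

Drum 1:
Rachford–Rice: g(ψ₁) = Σ zᵢ(Kᵢ−1)/(1+ψ₁(Kᵢ−1)) = 0.
Feasibility: ΣzᵢKᵢ = 1.378, Σzᵢ/Kᵢ = 1.502 — both > 1, two phases present.
Binary case is linear: z₁(K₁−1)(1+ψ₁(K₂−1)) + z₂(K₂−1)(1+ψ₁(K₁−1)) = 0
⇒ ψ₁ = [z₁(K₁−1)+z₂(K₂−1)] / [−(K₁−1)(K₂−1)] = 0.3785/0.8968 = 0.422
Drum-1 compositions:
  acetaldehyde: x = 0.280, y = 0.705
  MEK: x = 0.720, y = 0.295
Drum-2 feed = drum-1 liquid: z₂ = (0.2796, 0.7204).
Drum 2:
Newton iteration, ψ₂⁰ = 0.33:
  ψ₂ = 0.330: g = 0.1781, g' = -0.772 → ψ₂ = 0.561
  ψ₂ = 0.561: g = 0.0396, g' = -0.477 → ψ₂ = 0.644
  ψ₂ = 0.644: g = 0.0023, g' = -0.423 → ψ₂ = 0.649
Converged at ψ₂ = 0.649.
  acetaldehyde: x = 0.091, y = 0.382
  MEK: x = 0.909, y = 0.618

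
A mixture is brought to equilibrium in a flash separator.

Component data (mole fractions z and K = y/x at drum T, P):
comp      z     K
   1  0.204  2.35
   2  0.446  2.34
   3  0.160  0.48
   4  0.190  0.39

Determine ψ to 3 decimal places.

ψ = 0.875

Newton iteration, ψ⁰ = 0.63:
  ψ = 0.630: g = 0.1609, g' = -0.626 → ψ = 0.887
  ψ = 0.887: g = -0.0085, g' = -0.729 → ψ = 0.875
Converged at ψ = 0.875.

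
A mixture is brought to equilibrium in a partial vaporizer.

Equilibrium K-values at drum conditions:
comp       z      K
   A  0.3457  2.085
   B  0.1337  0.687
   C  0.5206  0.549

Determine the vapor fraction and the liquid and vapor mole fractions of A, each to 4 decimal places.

ψ = 0.2132, x_A = 0.2807, y_A = 0.5854

Let ψ = V/F and solve Σ zᵢ(Kᵢ−1)/(1+ψ(Kᵢ−1)) = 0.
g(0) = ΣzᵢKᵢ − 1 = 0.0984 and g(1) = 1 − Σzᵢ/Kᵢ = -0.3087, so a root lies in (0, 1).
Newton–Raphson from ψ = 0.5:
  ψ = 0.5000: g = -0.10960, g' = -0.3660 → ψ = 0.2005
  ψ = 0.2005: g = 0.00527, g' = -0.4174 → ψ = 0.2132
Converged at ψ = 0.2132.
Compositions from xᵢ = zᵢ/(1+ψ(Kᵢ−1)), yᵢ = Kᵢxᵢ:
  A: x = 0.2807, y = 0.5854
  B: x = 0.1433, y = 0.0984
  C: x = 0.5760, y = 0.3162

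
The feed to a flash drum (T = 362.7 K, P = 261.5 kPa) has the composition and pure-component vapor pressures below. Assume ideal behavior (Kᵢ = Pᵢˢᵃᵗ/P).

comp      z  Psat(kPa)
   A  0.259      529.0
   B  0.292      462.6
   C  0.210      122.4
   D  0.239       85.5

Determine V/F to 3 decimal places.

Raoult's law: Kᵢ = Pᵢˢᵃᵗ/P = Pᵢˢᵃᵗ/261.5.
  K_A = 529.0/261.5 = 2.02294, K_B = 462.6/261.5 = 1.76902, K_C = 122.4/261.5 = 0.46807, K_D = 85.5/261.5 = 0.32696
Newton iteration, V/F⁰ = 0.48:
  V/F = 0.480: g = -0.0459, g' = -0.557 → V/F = 0.398
  V/F = 0.398: g = -0.0010, g' = -0.536 → V/F = 0.396
Converged at V/F = 0.396.

V/F = 0.396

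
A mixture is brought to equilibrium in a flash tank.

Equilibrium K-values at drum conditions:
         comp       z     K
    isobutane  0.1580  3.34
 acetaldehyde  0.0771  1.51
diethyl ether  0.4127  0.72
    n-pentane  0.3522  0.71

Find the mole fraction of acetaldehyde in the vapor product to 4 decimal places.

Rachford–Rice: g(β) = Σ zᵢ(Kᵢ−1)/(1+β(Kᵢ−1)) = 0.
Feasibility: ΣzᵢKᵢ = 1.1913, Σzᵢ/Kᵢ = 1.1676 — both > 1, two phases present.
Newton–Raphson from β = 0.67:
  β = 0.6700: g = -0.09572, g' = -0.2370 → β = 0.2661
  β = 0.2661: g = 0.02692, g' = -0.4166 → β = 0.3307
  β = 0.3307: g = 0.00174, g' = -0.3651 → β = 0.3355
Converged at β = 0.3355.
Compositions from xᵢ = zᵢ/(1+β(Kᵢ−1)), yᵢ = Kᵢxᵢ:
  isobutane: x = 0.0885, y = 0.2956
  acetaldehyde: x = 0.0658, y = 0.0994
  diethyl ether: x = 0.4555, y = 0.3280
  n-pentane: x = 0.3902, y = 0.2770

y_acetaldehyde = 0.0994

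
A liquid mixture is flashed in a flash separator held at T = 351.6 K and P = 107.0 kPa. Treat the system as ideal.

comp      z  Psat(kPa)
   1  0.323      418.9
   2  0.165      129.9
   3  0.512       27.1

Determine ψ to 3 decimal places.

ψ = 0.335

Raoult's law: Kᵢ = Pᵢˢᵃᵗ/P = Pᵢˢᵃᵗ/107.0.
  K_1 = 418.9/107.0 = 3.91495, K_2 = 129.9/107.0 = 1.21402, K_3 = 27.1/107.0 = 0.25327
Newton iteration, ψ⁰ = 0.31:
  ψ = 0.310: g = 0.0302, g' = -1.247 → ψ = 0.334
  ψ = 0.334: g = 0.0004, g' = -1.218 → ψ = 0.335
Converged at ψ = 0.335.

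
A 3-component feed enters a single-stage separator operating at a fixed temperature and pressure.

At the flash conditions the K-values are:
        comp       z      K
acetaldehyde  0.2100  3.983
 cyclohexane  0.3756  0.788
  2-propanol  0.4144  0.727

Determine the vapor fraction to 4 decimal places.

Let ψ = V/F and solve Σ zᵢ(Kᵢ−1)/(1+ψ(Kᵢ−1)) = 0.
Check two-phase: ΣzᵢKᵢ = 1.4337 > 1 and Σzᵢ/Kᵢ = 1.0994 > 1, so g(0) = 0.4337 > 0 and g(1) = -0.0994 < 0.
Newton–Raphson from ψ = 0.5:
  ψ = 0.5000: g = 0.03134, g' = -0.3636 → ψ = 0.5862
  ψ = 0.5862: g = 0.00229, g' = -0.3131 → ψ = 0.5935
  ψ = 0.5935: g = 0.00001, g' = -0.3095 → ψ = 0.5936
Converged at ψ = 0.5936.

ψ = 0.5936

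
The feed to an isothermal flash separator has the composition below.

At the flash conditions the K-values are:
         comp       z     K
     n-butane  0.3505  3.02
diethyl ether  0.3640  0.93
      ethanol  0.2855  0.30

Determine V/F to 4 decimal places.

Material balance + equilibrium reduce to Σ zᵢ(Kᵢ−1)/(1+V/F(Kᵢ−1)) = 0.
g(0) = ΣzᵢKᵢ − 1 = 0.4827 and g(1) = 1 − Σzᵢ/Kᵢ = -0.4591, so a root lies in (0, 1).
Iterate (Newton) starting at V/F = 0.5:
  V/F = 0.5000: g = 0.01838, g' = -0.6870 → V/F = 0.5268
  V/F = 0.5268: g = -0.00001, g' = -0.6887 → V/F = 0.5267
Converged at V/F = 0.5267.

V/F = 0.5267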